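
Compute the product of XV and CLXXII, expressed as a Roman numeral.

XV = 15
CLXXII = 172
15 × 172 = 2580

MMDLXXX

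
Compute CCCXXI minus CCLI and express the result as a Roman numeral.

CCCXXI = 321
CCLI = 251
321 - 251 = 70

LXX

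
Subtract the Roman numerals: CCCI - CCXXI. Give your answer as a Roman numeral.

CCCI = 301
CCXXI = 221
301 - 221 = 80

LXXX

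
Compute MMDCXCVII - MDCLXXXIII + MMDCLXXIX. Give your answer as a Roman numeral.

MMDCXCVII = 2697, MDCLXXXIII = 1683, MMDCLXXIX = 2679
2697 - 1683 = 1014
1014 + 2679 = 3693

MMMDCXCIII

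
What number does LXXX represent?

LXXX: L=50, X=10, X=10, X=10
50 + 10 + 10 + 10 = 80

80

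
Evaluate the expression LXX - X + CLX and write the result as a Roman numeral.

LXX = 70, X = 10, CLX = 160
70 - 10 = 60
60 + 160 = 220

CCXX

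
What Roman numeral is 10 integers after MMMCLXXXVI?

MMMCLXXXVI = 3186
3186 + 10 = 3196

MMMCXCVI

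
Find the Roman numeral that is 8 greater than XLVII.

XLVII = 47
47 + 8 = 55

LV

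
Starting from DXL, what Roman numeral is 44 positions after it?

DXL = 540
540 + 44 = 584

DLXXXIV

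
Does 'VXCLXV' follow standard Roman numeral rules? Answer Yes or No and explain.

'VXCLXV': V should not appear more than once

No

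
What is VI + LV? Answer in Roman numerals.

VI = 6
LV = 55
6 + 55 = 61

LXI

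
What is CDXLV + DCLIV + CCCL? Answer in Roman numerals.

CDXLV = 445, DCLIV = 654, CCCL = 350
445 + 654 = 1099
1099 + 350 = 1449

MCDXLIX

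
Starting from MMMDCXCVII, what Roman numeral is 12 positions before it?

MMMDCXCVII = 3697
3697 - 12 = 3685

MMMDCLXXXV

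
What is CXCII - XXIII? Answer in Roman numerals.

CXCII = 192
XXIII = 23
192 - 23 = 169

CLXIX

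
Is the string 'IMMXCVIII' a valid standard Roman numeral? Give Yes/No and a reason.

'IMMXCVIII': Invalid subtractive combination: IM

No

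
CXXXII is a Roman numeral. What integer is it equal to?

CXXXII: C=100, X=10, X=10, X=10, I=1, I=1
100 + 10 + 10 + 10 + 1 + 1 = 132

132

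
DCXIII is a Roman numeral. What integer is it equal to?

DCXIII: D=500, C=100, X=10, I=1, I=1, I=1
500 + 100 + 10 + 1 + 1 + 1 = 613

613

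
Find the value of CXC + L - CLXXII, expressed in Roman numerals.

CXC = 190, L = 50, CLXXII = 172
190 + 50 = 240
240 - 172 = 68

LXVIII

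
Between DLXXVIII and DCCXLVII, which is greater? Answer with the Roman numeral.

DLXXVIII = 578
DCCXLVII = 747
747 is larger

DCCXLVII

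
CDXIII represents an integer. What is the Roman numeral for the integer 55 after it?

CDXIII = 413
413 + 55 = 468

CDLXVIII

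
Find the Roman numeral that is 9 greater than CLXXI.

CLXXI = 171
171 + 9 = 180

CLXXX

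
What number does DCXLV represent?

DCXLV: D=500, C=100, XL=40, V=5
500 + 100 + 40 + 5 = 645

645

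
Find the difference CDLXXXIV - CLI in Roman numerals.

CDLXXXIV = 484
CLI = 151
484 - 151 = 333

CCCXXXIII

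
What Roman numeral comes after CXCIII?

CXCIII = 193; next is 194

CXCIV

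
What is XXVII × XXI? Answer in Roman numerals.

XXVII = 27
XXI = 21
27 × 21 = 567

DLXVII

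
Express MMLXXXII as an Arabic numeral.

MMLXXXII: M=1000, M=1000, L=50, X=10, X=10, X=10, I=1, I=1
1000 + 1000 + 50 + 10 + 10 + 10 + 1 + 1 = 2082

2082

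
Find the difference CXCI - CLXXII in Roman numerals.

CXCI = 191
CLXXII = 172
191 - 172 = 19

XIX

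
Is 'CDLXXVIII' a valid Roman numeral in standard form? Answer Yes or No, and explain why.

'CDLXXVIII': Check the rules: uses only the symbols I, V, X, L, C, D, M; no symbol is repeated more than three times in a row; V, L and D each appear at most once; the only place a smaller symbol precedes a larger one is the allowed subtractive pair CD, the symbol right after such a pair (if any) is smaller than the pair's first symbol, and otherwise the values never increase from left to right. Value: CD (400) + L (50) + X (10) + X (10) + V (5) + I (1) + I (1) + I (1) = 478. So it is a valid standard Roman numeral.

Yes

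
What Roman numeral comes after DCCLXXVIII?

DCCLXXVIII = 778; next is 779

DCCLXXIX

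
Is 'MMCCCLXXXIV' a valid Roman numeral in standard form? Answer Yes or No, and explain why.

'MMCCCLXXXIV': Check the rules: uses only the symbols I, V, X, L, C, D, M; no symbol is repeated more than three times in a row; V, L and D each appear at most once; the only place a smaller symbol precedes a larger one is the allowed subtractive pair IV, the symbol right after such a pair (if any) is smaller than the pair's first symbol, and otherwise the values never increase from left to right. Value: M (1000) + M (1000) + C (100) + C (100) + C (100) + L (50) + X (10) + X (10) + X (10) + IV (4) = 2384. So it is a valid standard Roman numeral.

Yes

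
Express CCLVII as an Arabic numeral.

CCLVII: C=100, C=100, L=50, V=5, I=1, I=1
100 + 100 + 50 + 5 + 1 + 1 = 257

257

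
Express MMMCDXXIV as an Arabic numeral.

MMMCDXXIV: M=1000, M=1000, M=1000, CD=400, X=10, X=10, IV=4
1000 + 1000 + 1000 + 400 + 10 + 10 + 4 = 3424

3424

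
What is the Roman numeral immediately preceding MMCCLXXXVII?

MMCCLXXXVII = 2287, so the previous integer is 2287 - 1 = 2286

MMCCLXXXVI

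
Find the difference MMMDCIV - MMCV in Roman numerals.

MMMDCIV = 3604
MMCV = 2105
3604 - 2105 = 1499

MCDXCIX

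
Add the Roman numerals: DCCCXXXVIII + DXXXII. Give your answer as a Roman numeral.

DCCCXXXVIII = 838
DXXXII = 532
838 + 532 = 1370

MCCCLXX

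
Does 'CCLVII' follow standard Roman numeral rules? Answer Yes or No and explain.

'CCLVII': Check the rules: uses only the symbols I, V, X, L, C, D, M; no symbol is repeated more than three times in a row; V, L and D each appear at most once; no smaller symbol precedes a larger one (values never increase from left to right). Value: C (100) + C (100) + L (50) + V (5) + I (1) + I (1) = 257. So it is a valid standard Roman numeral.

Yes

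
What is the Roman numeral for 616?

Convert 616 to Roman numerals:
  616 contains 1×500 (D)
  116 contains 1×100 (C)
  16 contains 1×10 (X)
  6 contains 1×5 (V)
  1 contains 1×1 (I)

DCXVI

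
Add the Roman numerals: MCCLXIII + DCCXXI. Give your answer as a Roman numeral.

MCCLXIII = 1263
DCCXXI = 721
1263 + 721 = 1984

MCMLXXXIV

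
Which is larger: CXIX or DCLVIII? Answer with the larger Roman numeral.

CXIX = 119
DCLVIII = 658
658 is larger

DCLVIII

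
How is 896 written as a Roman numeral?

Convert 896 to Roman numerals:
  896 contains 1×500 (D)
  396 contains 3×100 (CCC)
  96 contains 1×90 (XC)
  6 contains 1×5 (V)
  1 contains 1×1 (I)

DCCCXCVI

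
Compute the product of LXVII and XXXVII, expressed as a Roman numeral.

LXVII = 67
XXXVII = 37
67 × 37 = 2479

MMCDLXXIX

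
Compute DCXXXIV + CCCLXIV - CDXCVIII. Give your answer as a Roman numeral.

DCXXXIV = 634, CCCLXIV = 364, CDXCVIII = 498
634 + 364 = 998
998 - 498 = 500

D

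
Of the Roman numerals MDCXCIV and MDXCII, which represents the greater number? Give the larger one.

MDCXCIV = 1694
MDXCII = 1592
1694 is larger

MDCXCIV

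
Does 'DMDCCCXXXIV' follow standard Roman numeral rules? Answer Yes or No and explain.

'DMDCCCXXXIV': D should not appear more than once

No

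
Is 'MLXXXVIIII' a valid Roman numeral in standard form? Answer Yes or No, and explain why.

'MLXXXVIIII': More than 3 consecutive I's

No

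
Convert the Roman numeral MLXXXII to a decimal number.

MLXXXII: M=1000, L=50, X=10, X=10, X=10, I=1, I=1
1000 + 50 + 10 + 10 + 10 + 1 + 1 = 1082

1082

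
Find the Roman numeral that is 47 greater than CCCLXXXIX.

CCCLXXXIX = 389
389 + 47 = 436

CDXXXVI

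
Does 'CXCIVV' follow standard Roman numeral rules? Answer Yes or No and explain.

'CXCIVV': V should not appear more than once

No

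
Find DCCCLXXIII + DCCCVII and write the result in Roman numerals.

DCCCLXXIII = 873
DCCCVII = 807
873 + 807 = 1680

MDCLXXX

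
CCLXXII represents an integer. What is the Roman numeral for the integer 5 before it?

CCLXXII = 272
272 - 5 = 267

CCLXVII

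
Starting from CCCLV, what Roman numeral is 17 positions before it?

CCCLV = 355
355 - 17 = 338

CCCXXXVIII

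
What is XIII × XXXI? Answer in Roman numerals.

XIII = 13
XXXI = 31
13 × 31 = 403

CDIII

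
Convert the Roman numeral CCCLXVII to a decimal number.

CCCLXVII: C=100, C=100, C=100, L=50, X=10, V=5, I=1, I=1
100 + 100 + 100 + 50 + 10 + 5 + 1 + 1 = 367

367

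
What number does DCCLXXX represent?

DCCLXXX: D=500, C=100, C=100, L=50, X=10, X=10, X=10
500 + 100 + 100 + 50 + 10 + 10 + 10 = 780

780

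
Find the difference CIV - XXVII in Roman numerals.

CIV = 104
XXVII = 27
104 - 27 = 77

LXXVII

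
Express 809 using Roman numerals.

Convert 809 to Roman numerals:
  809 contains 1×500 (D)
  309 contains 3×100 (CCC)
  9 contains 1×9 (IX)

DCCCIX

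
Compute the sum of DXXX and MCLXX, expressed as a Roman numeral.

DXXX = 530
MCLXX = 1170
530 + 1170 = 1700

MDCC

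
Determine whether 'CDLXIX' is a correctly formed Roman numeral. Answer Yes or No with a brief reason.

'CDLXIX': Check the rules: uses only the symbols I, V, X, L, C, D, M; no symbol is repeated more than three times in a row; V, L and D each appear at most once; the only places a smaller symbol precedes a larger one are the allowed subtractive pairs CD, IX, the symbol right after such a pair (if any) is smaller than the pair's first symbol, and otherwise the values never increase from left to right. Value: CD (400) + L (50) + X (10) + IX (9) = 469. So it is a valid standard Roman numeral.

Yes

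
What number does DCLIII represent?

DCLIII: D=500, C=100, L=50, I=1, I=1, I=1
500 + 100 + 50 + 1 + 1 + 1 = 653

653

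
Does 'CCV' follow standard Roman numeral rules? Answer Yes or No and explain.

'CCV': Check the rules: uses only the symbols I, V, X, L, C, D, M; no symbol is repeated more than three times in a row; V, L and D each appear at most once; no smaller symbol precedes a larger one (values never increase from left to right). Value: C (100) + C (100) + V (5) = 205. So it is a valid standard Roman numeral.

Yes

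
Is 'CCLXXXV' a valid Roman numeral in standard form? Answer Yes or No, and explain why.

'CCLXXXV': Check the rules: uses only the symbols I, V, X, L, C, D, M; no symbol is repeated more than three times in a row; V, L and D each appear at most once; no smaller symbol precedes a larger one (values never increase from left to right). Value: C (100) + C (100) + L (50) + X (10) + X (10) + X (10) + V (5) = 285. So it is a valid standard Roman numeral.

Yes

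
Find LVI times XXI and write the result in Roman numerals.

LVI = 56
XXI = 21
56 × 21 = 1176

MCLXXVI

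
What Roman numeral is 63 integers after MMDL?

MMDL = 2550
2550 + 63 = 2613

MMDCXIII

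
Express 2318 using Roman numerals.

Convert 2318 to Roman numerals:
  2318 contains 2×1000 (MM)
  318 contains 3×100 (CCC)
  18 contains 1×10 (X)
  8 contains 1×5 (V)
  3 contains 3×1 (III)

MMCCCXVIII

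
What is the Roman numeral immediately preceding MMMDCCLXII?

MMMDCCLXII = 3762, so the previous integer is 3762 - 1 = 3761

MMMDCCLXI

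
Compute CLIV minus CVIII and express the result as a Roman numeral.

CLIV = 154
CVIII = 108
154 - 108 = 46

XLVI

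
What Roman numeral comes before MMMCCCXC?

MMMCCCXC = 3390, so the previous integer is 3390 - 1 = 3389

MMMCCCLXXXIX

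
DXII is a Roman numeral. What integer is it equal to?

DXII: D=500, X=10, I=1, I=1
500 + 10 + 1 + 1 = 512

512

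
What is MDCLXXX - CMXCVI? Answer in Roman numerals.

MDCLXXX = 1680
CMXCVI = 996
1680 - 996 = 684

DCLXXXIV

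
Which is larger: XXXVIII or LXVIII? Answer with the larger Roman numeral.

XXXVIII = 38
LXVIII = 68
68 is larger

LXVIII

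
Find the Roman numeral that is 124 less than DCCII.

DCCII = 702
702 - 124 = 578

DLXXVIII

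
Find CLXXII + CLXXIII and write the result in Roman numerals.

CLXXII = 172
CLXXIII = 173
172 + 173 = 345

CCCXLV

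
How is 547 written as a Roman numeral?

Convert 547 to Roman numerals:
  547 contains 1×500 (D)
  47 contains 1×40 (XL)
  7 contains 1×5 (V)
  2 contains 2×1 (II)

DXLVII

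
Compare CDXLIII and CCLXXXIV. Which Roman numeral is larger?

CDXLIII = 443
CCLXXXIV = 284
443 is larger

CDXLIII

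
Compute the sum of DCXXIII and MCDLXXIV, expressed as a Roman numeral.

DCXXIII = 623
MCDLXXIV = 1474
623 + 1474 = 2097

MMXCVII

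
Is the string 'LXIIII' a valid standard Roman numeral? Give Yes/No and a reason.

'LXIIII': More than 3 consecutive I's

No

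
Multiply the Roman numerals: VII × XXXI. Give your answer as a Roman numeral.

VII = 7
XXXI = 31
7 × 31 = 217

CCXVII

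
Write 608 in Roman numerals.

Convert 608 to Roman numerals:
  608 contains 1×500 (D)
  108 contains 1×100 (C)
  8 contains 1×5 (V)
  3 contains 3×1 (III)

DCVIII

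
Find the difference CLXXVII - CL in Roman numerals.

CLXXVII = 177
CL = 150
177 - 150 = 27

XXVII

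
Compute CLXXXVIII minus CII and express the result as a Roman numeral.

CLXXXVIII = 188
CII = 102
188 - 102 = 86

LXXXVI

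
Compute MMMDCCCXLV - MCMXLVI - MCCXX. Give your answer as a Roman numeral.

MMMDCCCXLV = 3845, MCMXLVI = 1946, MCCXX = 1220
3845 - 1946 = 1899
1899 - 1220 = 679

DCLXXIX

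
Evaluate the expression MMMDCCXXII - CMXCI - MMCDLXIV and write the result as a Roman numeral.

MMMDCCXXII = 3722, CMXCI = 991, MMCDLXIV = 2464
3722 - 991 = 2731
2731 - 2464 = 267

CCLXVII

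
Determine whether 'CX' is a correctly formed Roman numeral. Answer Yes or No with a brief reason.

'CX': Check the rules: uses only the symbols I, V, X, L, C, D, M; no symbol is repeated more than three times in a row; V, L and D each appear at most once; no smaller symbol precedes a larger one (values never increase from left to right). Value: C (100) + X (10) = 110. So it is a valid standard Roman numeral.

Yes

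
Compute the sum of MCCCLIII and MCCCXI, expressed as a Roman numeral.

MCCCLIII = 1353
MCCCXI = 1311
1353 + 1311 = 2664

MMDCLXIV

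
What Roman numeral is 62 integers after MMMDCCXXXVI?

MMMDCCXXXVI = 3736
3736 + 62 = 3798

MMMDCCXCVIII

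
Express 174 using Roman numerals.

Convert 174 to Roman numerals:
  174 contains 1×100 (C)
  74 contains 1×50 (L)
  24 contains 2×10 (XX)
  4 contains 1×4 (IV)

CLXXIV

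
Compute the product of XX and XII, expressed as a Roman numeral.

XX = 20
XII = 12
20 × 12 = 240

CCXL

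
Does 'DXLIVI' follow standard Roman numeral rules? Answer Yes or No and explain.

'DXLIVI': I cannot come right after the subtractive pair IV: once I is subtracted in IV, the next symbol must be smaller than I

No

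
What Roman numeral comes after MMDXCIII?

MMDXCIII = 2593; next is 2594

MMDXCIV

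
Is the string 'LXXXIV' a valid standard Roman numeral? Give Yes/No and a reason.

'LXXXIV': Check the rules: uses only the symbols I, V, X, L, C, D, M; no symbol is repeated more than three times in a row; V, L and D each appear at most once; the only place a smaller symbol precedes a larger one is the allowed subtractive pair IV, the symbol right after such a pair (if any) is smaller than the pair's first symbol, and otherwise the values never increase from left to right. Value: L (50) + X (10) + X (10) + X (10) + IV (4) = 84. So it is a valid standard Roman numeral.

Yes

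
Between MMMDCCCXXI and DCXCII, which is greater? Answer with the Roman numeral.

MMMDCCCXXI = 3821
DCXCII = 692
3821 is larger

MMMDCCCXXI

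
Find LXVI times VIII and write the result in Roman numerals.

LXVI = 66
VIII = 8
66 × 8 = 528

DXXVIII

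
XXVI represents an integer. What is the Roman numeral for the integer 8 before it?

XXVI = 26
26 - 8 = 18

XVIII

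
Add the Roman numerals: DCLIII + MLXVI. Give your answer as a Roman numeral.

DCLIII = 653
MLXVI = 1066
653 + 1066 = 1719

MDCCXIX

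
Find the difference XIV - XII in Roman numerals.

XIV = 14
XII = 12
14 - 12 = 2

II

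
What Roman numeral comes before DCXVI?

DCXVI = 616, so the previous integer is 616 - 1 = 615

DCXV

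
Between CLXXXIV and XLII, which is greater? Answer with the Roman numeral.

CLXXXIV = 184
XLII = 42
184 is larger

CLXXXIV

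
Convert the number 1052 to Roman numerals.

Convert 1052 to Roman numerals:
  1052 contains 1×1000 (M)
  52 contains 1×50 (L)
  2 contains 2×1 (II)

MLII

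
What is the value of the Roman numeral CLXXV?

CLXXV: C=100, L=50, X=10, X=10, V=5
100 + 50 + 10 + 10 + 5 = 175

175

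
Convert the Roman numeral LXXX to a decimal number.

LXXX: L=50, X=10, X=10, X=10
50 + 10 + 10 + 10 = 80

80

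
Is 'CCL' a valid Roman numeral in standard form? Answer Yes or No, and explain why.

'CCL': Check the rules: uses only the symbols I, V, X, L, C, D, M; no symbol is repeated more than three times in a row; V, L and D each appear at most once; no smaller symbol precedes a larger one (values never increase from left to right). Value: C (100) + C (100) + L (50) = 250. So it is a valid standard Roman numeral.

Yes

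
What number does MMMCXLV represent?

MMMCXLV: M=1000, M=1000, M=1000, C=100, XL=40, V=5
1000 + 1000 + 1000 + 100 + 40 + 5 = 3145

3145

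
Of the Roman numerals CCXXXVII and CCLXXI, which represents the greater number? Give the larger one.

CCXXXVII = 237
CCLXXI = 271
271 is larger

CCLXXI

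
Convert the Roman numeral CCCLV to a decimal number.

CCCLV: C=100, C=100, C=100, L=50, V=5
100 + 100 + 100 + 50 + 5 = 355

355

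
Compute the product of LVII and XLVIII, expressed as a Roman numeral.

LVII = 57
XLVIII = 48
57 × 48 = 2736

MMDCCXXXVI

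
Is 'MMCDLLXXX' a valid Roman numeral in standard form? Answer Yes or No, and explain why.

'MMCDLLXXX': L should not appear more than once

No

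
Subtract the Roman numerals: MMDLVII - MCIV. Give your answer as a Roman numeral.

MMDLVII = 2557
MCIV = 1104
2557 - 1104 = 1453

MCDLIII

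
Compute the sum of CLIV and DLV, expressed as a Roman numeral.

CLIV = 154
DLV = 555
154 + 555 = 709

DCCIX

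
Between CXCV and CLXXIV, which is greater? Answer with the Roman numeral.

CXCV = 195
CLXXIV = 174
195 is larger

CXCV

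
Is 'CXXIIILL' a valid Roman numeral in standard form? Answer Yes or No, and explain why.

'CXXIIILL': L should not appear more than once

No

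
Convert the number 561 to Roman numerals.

Convert 561 to Roman numerals:
  561 contains 1×500 (D)
  61 contains 1×50 (L)
  11 contains 1×10 (X)
  1 contains 1×1 (I)

DLXI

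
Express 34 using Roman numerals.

Convert 34 to Roman numerals:
  34 contains 3×10 (XXX)
  4 contains 1×4 (IV)

XXXIV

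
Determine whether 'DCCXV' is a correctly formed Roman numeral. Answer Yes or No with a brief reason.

'DCCXV': Check the rules: uses only the symbols I, V, X, L, C, D, M; no symbol is repeated more than three times in a row; V, L and D each appear at most once; no smaller symbol precedes a larger one (values never increase from left to right). Value: D (500) + C (100) + C (100) + X (10) + V (5) = 715. So it is a valid standard Roman numeral.

Yes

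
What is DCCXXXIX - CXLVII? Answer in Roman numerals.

DCCXXXIX = 739
CXLVII = 147
739 - 147 = 592

DXCII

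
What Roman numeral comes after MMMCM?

MMMCM = 3900; next is 3901

MMMCMI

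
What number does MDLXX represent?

MDLXX: M=1000, D=500, L=50, X=10, X=10
1000 + 500 + 50 + 10 + 10 = 1570

1570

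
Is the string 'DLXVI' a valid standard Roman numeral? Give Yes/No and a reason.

'DLXVI': Check the rules: uses only the symbols I, V, X, L, C, D, M; no symbol is repeated more than three times in a row; V, L and D each appear at most once; no smaller symbol precedes a larger one (values never increase from left to right). Value: D (500) + L (50) + X (10) + V (5) + I (1) = 566. So it is a valid standard Roman numeral.

Yes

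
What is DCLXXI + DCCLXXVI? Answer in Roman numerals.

DCLXXI = 671
DCCLXXVI = 776
671 + 776 = 1447

MCDXLVII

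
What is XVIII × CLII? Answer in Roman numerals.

XVIII = 18
CLII = 152
18 × 152 = 2736

MMDCCXXXVI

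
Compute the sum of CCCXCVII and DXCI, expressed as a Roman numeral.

CCCXCVII = 397
DXCI = 591
397 + 591 = 988

CMLXXXVIII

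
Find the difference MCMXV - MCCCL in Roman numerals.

MCMXV = 1915
MCCCL = 1350
1915 - 1350 = 565

DLXV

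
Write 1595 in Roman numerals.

Convert 1595 to Roman numerals:
  1595 contains 1×1000 (M)
  595 contains 1×500 (D)
  95 contains 1×90 (XC)
  5 contains 1×5 (V)

MDXCV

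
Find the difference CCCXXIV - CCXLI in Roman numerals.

CCCXXIV = 324
CCXLI = 241
324 - 241 = 83

LXXXIII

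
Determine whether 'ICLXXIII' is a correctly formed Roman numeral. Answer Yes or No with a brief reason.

'ICLXXIII': Invalid subtractive combination: IC

No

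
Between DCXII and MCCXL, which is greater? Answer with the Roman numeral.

DCXII = 612
MCCXL = 1240
1240 is larger

MCCXL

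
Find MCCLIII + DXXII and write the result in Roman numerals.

MCCLIII = 1253
DXXII = 522
1253 + 522 = 1775

MDCCLXXV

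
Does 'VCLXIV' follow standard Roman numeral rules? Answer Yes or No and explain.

'VCLXIV': V should not appear more than once

No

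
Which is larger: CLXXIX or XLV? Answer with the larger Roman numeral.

CLXXIX = 179
XLV = 45
179 is larger

CLXXIX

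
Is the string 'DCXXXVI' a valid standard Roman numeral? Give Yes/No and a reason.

'DCXXXVI': Check the rules: uses only the symbols I, V, X, L, C, D, M; no symbol is repeated more than three times in a row; V, L and D each appear at most once; no smaller symbol precedes a larger one (values never increase from left to right). Value: D (500) + C (100) + X (10) + X (10) + X (10) + V (5) + I (1) = 636. So it is a valid standard Roman numeral.

Yes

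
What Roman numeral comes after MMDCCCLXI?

MMDCCCLXI = 2861; next is 2862

MMDCCCLXII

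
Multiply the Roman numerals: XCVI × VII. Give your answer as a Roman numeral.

XCVI = 96
VII = 7
96 × 7 = 672

DCLXXII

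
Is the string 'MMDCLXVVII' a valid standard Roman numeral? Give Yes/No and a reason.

'MMDCLXVVII': V should not appear more than once

No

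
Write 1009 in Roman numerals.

Convert 1009 to Roman numerals:
  1009 contains 1×1000 (M)
  9 contains 1×9 (IX)

MIX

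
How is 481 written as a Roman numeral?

Convert 481 to Roman numerals:
  481 contains 1×400 (CD)
  81 contains 1×50 (L)
  31 contains 3×10 (XXX)
  1 contains 1×1 (I)

CDLXXXI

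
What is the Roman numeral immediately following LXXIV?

LXXIV = 74, so the next integer is 74 + 1 = 75

LXXV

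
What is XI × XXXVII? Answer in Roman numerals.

XI = 11
XXXVII = 37
11 × 37 = 407

CDVII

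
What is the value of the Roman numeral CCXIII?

CCXIII: C=100, C=100, X=10, I=1, I=1, I=1
100 + 100 + 10 + 1 + 1 + 1 = 213

213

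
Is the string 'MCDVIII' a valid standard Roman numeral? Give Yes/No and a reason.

'MCDVIII': Check the rules: uses only the symbols I, V, X, L, C, D, M; no symbol is repeated more than three times in a row; V, L and D each appear at most once; the only place a smaller symbol precedes a larger one is the allowed subtractive pair CD, the symbol right after such a pair (if any) is smaller than the pair's first symbol, and otherwise the values never increase from left to right. Value: M (1000) + CD (400) + V (5) + I (1) + I (1) + I (1) = 1408. So it is a valid standard Roman numeral.

Yes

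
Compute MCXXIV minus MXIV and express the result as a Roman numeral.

MCXXIV = 1124
MXIV = 1014
1124 - 1014 = 110

CX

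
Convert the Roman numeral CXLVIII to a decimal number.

CXLVIII: C=100, XL=40, V=5, I=1, I=1, I=1
100 + 40 + 5 + 1 + 1 + 1 = 148

148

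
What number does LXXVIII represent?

LXXVIII: L=50, X=10, X=10, V=5, I=1, I=1, I=1
50 + 10 + 10 + 5 + 1 + 1 + 1 = 78

78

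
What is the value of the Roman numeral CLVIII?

CLVIII: C=100, L=50, V=5, I=1, I=1, I=1
100 + 50 + 5 + 1 + 1 + 1 = 158

158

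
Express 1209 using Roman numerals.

Convert 1209 to Roman numerals:
  1209 contains 1×1000 (M)
  209 contains 2×100 (CC)
  9 contains 1×9 (IX)

MCCIX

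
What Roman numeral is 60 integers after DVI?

DVI = 506
506 + 60 = 566

DLXVI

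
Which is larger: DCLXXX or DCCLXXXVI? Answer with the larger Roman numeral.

DCLXXX = 680
DCCLXXXVI = 786
786 is larger

DCCLXXXVI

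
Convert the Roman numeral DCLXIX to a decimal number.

DCLXIX: D=500, C=100, L=50, X=10, IX=9
500 + 100 + 50 + 10 + 9 = 669

669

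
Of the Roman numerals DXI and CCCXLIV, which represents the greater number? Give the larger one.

DXI = 511
CCCXLIV = 344
511 is larger

DXI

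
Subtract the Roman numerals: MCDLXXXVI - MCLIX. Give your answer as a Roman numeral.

MCDLXXXVI = 1486
MCLIX = 1159
1486 - 1159 = 327

CCCXXVII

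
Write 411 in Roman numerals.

Convert 411 to Roman numerals:
  411 contains 1×400 (CD)
  11 contains 1×10 (X)
  1 contains 1×1 (I)

CDXI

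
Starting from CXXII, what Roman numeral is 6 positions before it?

CXXII = 122
122 - 6 = 116

CXVI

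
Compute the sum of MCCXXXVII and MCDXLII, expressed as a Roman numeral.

MCCXXXVII = 1237
MCDXLII = 1442
1237 + 1442 = 2679

MMDCLXXIX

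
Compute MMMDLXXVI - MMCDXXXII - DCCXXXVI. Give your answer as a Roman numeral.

MMMDLXXVI = 3576, MMCDXXXII = 2432, DCCXXXVI = 736
3576 - 2432 = 1144
1144 - 736 = 408

CDVIII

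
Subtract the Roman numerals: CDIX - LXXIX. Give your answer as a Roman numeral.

CDIX = 409
LXXIX = 79
409 - 79 = 330

CCCXXX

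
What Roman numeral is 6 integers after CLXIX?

CLXIX = 169
169 + 6 = 175

CLXXV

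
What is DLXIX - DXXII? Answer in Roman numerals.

DLXIX = 569
DXXII = 522
569 - 522 = 47

XLVII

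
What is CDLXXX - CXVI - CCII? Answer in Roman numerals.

CDLXXX = 480, CXVI = 116, CCII = 202
480 - 116 = 364
364 - 202 = 162

CLXII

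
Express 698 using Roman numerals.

Convert 698 to Roman numerals:
  698 contains 1×500 (D)
  198 contains 1×100 (C)
  98 contains 1×90 (XC)
  8 contains 1×5 (V)
  3 contains 3×1 (III)

DCXCVIII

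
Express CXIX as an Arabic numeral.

CXIX: C=100, X=10, IX=9
100 + 10 + 9 = 119

119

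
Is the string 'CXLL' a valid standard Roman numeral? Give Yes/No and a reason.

'CXLL': L should not appear more than once

No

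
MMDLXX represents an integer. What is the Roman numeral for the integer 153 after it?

MMDLXX = 2570
2570 + 153 = 2723

MMDCCXXIII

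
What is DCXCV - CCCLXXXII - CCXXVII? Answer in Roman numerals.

DCXCV = 695, CCCLXXXII = 382, CCXXVII = 227
695 - 382 = 313
313 - 227 = 86

LXXXVI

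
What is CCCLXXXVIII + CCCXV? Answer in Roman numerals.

CCCLXXXVIII = 388
CCCXV = 315
388 + 315 = 703

DCCIII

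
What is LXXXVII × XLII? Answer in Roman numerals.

LXXXVII = 87
XLII = 42
87 × 42 = 3654

MMMDCLIV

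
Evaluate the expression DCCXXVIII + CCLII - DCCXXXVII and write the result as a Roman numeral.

DCCXXVIII = 728, CCLII = 252, DCCXXXVII = 737
728 + 252 = 980
980 - 737 = 243

CCXLIII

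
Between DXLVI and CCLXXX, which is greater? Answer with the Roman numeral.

DXLVI = 546
CCLXXX = 280
546 is larger

DXLVI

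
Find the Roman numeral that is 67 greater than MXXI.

MXXI = 1021
1021 + 67 = 1088

MLXXXVIII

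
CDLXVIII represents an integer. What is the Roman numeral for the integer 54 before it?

CDLXVIII = 468
468 - 54 = 414

CDXIV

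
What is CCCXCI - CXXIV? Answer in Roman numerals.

CCCXCI = 391
CXXIV = 124
391 - 124 = 267

CCLXVII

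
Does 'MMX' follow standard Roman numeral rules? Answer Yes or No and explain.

'MMX': Check the rules: uses only the symbols I, V, X, L, C, D, M; no symbol is repeated more than three times in a row; V, L and D each appear at most once; no smaller symbol precedes a larger one (values never increase from left to right). Value: M (1000) + M (1000) + X (10) = 2010. So it is a valid standard Roman numeral.

Yes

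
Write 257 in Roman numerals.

Convert 257 to Roman numerals:
  257 contains 2×100 (CC)
  57 contains 1×50 (L)
  7 contains 1×5 (V)
  2 contains 2×1 (II)

CCLVII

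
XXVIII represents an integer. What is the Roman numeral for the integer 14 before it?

XXVIII = 28
28 - 14 = 14

XIV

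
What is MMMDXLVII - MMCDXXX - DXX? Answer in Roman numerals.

MMMDXLVII = 3547, MMCDXXX = 2430, DXX = 520
3547 - 2430 = 1117
1117 - 520 = 597

DXCVII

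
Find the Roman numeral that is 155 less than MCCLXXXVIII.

MCCLXXXVIII = 1288
1288 - 155 = 1133

MCXXXIII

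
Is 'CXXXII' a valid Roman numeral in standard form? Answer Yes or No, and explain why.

'CXXXII': Check the rules: uses only the symbols I, V, X, L, C, D, M; no symbol is repeated more than three times in a row; V, L and D each appear at most once; no smaller symbol precedes a larger one (values never increase from left to right). Value: C (100) + X (10) + X (10) + X (10) + I (1) + I (1) = 132. So it is a valid standard Roman numeral.

Yes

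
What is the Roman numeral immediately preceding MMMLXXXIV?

MMMLXXXIV = 3084; previous is 3083

MMMLXXXIII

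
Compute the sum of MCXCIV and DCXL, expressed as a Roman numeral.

MCXCIV = 1194
DCXL = 640
1194 + 640 = 1834

MDCCCXXXIV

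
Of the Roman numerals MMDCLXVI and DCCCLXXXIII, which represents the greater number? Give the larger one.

MMDCLXVI = 2666
DCCCLXXXIII = 883
2666 is larger

MMDCLXVI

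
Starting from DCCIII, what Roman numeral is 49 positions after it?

DCCIII = 703
703 + 49 = 752

DCCLII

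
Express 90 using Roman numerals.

Convert 90 to Roman numerals:
  90 contains 1×90 (XC)

XC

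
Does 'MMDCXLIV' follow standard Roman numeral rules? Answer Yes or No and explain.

'MMDCXLIV': Check the rules: uses only the symbols I, V, X, L, C, D, M; no symbol is repeated more than three times in a row; V, L and D each appear at most once; the only places a smaller symbol precedes a larger one are the allowed subtractive pairs XL, IV, the symbol right after such a pair (if any) is smaller than the pair's first symbol, and otherwise the values never increase from left to right. Value: M (1000) + M (1000) + D (500) + C (100) + XL (40) + IV (4) = 2644. So it is a valid standard Roman numeral.

Yes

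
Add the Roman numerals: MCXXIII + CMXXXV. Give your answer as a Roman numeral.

MCXXIII = 1123
CMXXXV = 935
1123 + 935 = 2058

MMLVIII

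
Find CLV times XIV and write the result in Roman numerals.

CLV = 155
XIV = 14
155 × 14 = 2170

MMCLXX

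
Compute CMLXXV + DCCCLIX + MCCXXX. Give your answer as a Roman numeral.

CMLXXV = 975, DCCCLIX = 859, MCCXXX = 1230
975 + 859 = 1834
1834 + 1230 = 3064

MMMLXIV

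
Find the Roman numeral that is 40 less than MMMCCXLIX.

MMMCCXLIX = 3249
3249 - 40 = 3209

MMMCCIX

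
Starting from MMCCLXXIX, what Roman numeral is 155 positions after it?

MMCCLXXIX = 2279
2279 + 155 = 2434

MMCDXXXIV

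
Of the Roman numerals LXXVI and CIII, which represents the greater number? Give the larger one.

LXXVI = 76
CIII = 103
103 is larger

CIII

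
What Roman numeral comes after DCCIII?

DCCIII = 703, so the next integer is 703 + 1 = 704

DCCIV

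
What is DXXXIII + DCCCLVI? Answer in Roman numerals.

DXXXIII = 533
DCCCLVI = 856
533 + 856 = 1389

MCCCLXXXIX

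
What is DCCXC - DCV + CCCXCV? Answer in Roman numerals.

DCCXC = 790, DCV = 605, CCCXCV = 395
790 - 605 = 185
185 + 395 = 580

DLXXX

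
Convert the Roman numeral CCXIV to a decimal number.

CCXIV: C=100, C=100, X=10, IV=4
100 + 100 + 10 + 4 = 214

214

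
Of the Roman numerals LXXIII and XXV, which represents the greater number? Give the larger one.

LXXIII = 73
XXV = 25
73 is larger

LXXIII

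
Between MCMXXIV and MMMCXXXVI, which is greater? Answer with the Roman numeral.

MCMXXIV = 1924
MMMCXXXVI = 3136
3136 is larger

MMMCXXXVI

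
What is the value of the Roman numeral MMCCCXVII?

MMCCCXVII: M=1000, M=1000, C=100, C=100, C=100, X=10, V=5, I=1, I=1
1000 + 1000 + 100 + 100 + 100 + 10 + 5 + 1 + 1 = 2317

2317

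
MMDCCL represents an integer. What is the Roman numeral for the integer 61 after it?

MMDCCL = 2750
2750 + 61 = 2811

MMDCCCXI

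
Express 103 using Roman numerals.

Convert 103 to Roman numerals:
  103 contains 1×100 (C)
  3 contains 3×1 (III)

CIII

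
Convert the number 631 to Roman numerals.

Convert 631 to Roman numerals:
  631 contains 1×500 (D)
  131 contains 1×100 (C)
  31 contains 3×10 (XXX)
  1 contains 1×1 (I)

DCXXXI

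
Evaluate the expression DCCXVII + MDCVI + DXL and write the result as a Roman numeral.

DCCXVII = 717, MDCVI = 1606, DXL = 540
717 + 1606 = 2323
2323 + 540 = 2863

MMDCCCLXIII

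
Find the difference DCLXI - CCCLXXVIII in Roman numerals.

DCLXI = 661
CCCLXXVIII = 378
661 - 378 = 283

CCLXXXIII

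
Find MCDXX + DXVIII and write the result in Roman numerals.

MCDXX = 1420
DXVIII = 518
1420 + 518 = 1938

MCMXXXVIII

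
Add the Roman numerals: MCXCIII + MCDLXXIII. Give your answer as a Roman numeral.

MCXCIII = 1193
MCDLXXIII = 1473
1193 + 1473 = 2666

MMDCLXVI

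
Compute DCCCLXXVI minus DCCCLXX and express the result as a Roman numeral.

DCCCLXXVI = 876
DCCCLXX = 870
876 - 870 = 6

VI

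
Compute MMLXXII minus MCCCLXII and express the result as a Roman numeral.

MMLXXII = 2072
MCCCLXII = 1362
2072 - 1362 = 710

DCCX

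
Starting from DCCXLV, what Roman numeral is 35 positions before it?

DCCXLV = 745
745 - 35 = 710

DCCX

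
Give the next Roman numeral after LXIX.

LXIX = 69; next is 70

LXX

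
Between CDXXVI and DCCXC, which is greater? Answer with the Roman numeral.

CDXXVI = 426
DCCXC = 790
790 is larger

DCCXC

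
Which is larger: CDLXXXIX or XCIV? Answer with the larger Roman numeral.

CDLXXXIX = 489
XCIV = 94
489 is larger

CDLXXXIX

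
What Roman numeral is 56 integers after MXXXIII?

MXXXIII = 1033
1033 + 56 = 1089

MLXXXIX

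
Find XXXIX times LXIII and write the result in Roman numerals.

XXXIX = 39
LXIII = 63
39 × 63 = 2457

MMCDLVII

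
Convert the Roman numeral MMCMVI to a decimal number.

MMCMVI: M=1000, M=1000, CM=900, V=5, I=1
1000 + 1000 + 900 + 5 + 1 = 2906

2906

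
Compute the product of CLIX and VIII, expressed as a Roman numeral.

CLIX = 159
VIII = 8
159 × 8 = 1272

MCCLXXII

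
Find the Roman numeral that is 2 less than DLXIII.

DLXIII = 563
563 - 2 = 561

DLXI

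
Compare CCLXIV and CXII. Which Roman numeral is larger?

CCLXIV = 264
CXII = 112
264 is larger

CCLXIV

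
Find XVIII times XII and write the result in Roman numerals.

XVIII = 18
XII = 12
18 × 12 = 216

CCXVI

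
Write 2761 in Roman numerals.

Convert 2761 to Roman numerals:
  2761 contains 2×1000 (MM)
  761 contains 1×500 (D)
  261 contains 2×100 (CC)
  61 contains 1×50 (L)
  11 contains 1×10 (X)
  1 contains 1×1 (I)

MMDCCLXI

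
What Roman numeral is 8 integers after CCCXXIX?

CCCXXIX = 329
329 + 8 = 337

CCCXXXVII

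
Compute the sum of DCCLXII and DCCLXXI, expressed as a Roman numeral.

DCCLXII = 762
DCCLXXI = 771
762 + 771 = 1533

MDXXXIII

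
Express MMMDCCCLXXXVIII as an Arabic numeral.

MMMDCCCLXXXVIII: M=1000, M=1000, M=1000, D=500, C=100, C=100, C=100, L=50, X=10, X=10, X=10, V=5, I=1, I=1, I=1
1000 + 1000 + 1000 + 500 + 100 + 100 + 100 + 50 + 10 + 10 + 10 + 5 + 1 + 1 + 1 = 3888

3888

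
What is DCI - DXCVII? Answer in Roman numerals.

DCI = 601
DXCVII = 597
601 - 597 = 4

IV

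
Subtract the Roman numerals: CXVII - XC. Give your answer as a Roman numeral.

CXVII = 117
XC = 90
117 - 90 = 27

XXVII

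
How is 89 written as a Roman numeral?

Convert 89 to Roman numerals:
  89 contains 1×50 (L)
  39 contains 3×10 (XXX)
  9 contains 1×9 (IX)

LXXXIX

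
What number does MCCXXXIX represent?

MCCXXXIX: M=1000, C=100, C=100, X=10, X=10, X=10, IX=9
1000 + 100 + 100 + 10 + 10 + 10 + 9 = 1239

1239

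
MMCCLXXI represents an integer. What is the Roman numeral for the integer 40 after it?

MMCCLXXI = 2271
2271 + 40 = 2311

MMCCCXI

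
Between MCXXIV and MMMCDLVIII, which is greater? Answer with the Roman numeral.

MCXXIV = 1124
MMMCDLVIII = 3458
3458 is larger

MMMCDLVIII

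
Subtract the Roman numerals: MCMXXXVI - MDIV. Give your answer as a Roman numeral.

MCMXXXVI = 1936
MDIV = 1504
1936 - 1504 = 432

CDXXXII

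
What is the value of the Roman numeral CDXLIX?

CDXLIX: CD=400, XL=40, IX=9
400 + 40 + 9 = 449

449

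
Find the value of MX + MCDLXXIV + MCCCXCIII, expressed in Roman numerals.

MX = 1010, MCDLXXIV = 1474, MCCCXCIII = 1393
1010 + 1474 = 2484
2484 + 1393 = 3877

MMMDCCCLXXVII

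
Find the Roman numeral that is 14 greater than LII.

LII = 52
52 + 14 = 66

LXVI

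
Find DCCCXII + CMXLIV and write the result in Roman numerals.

DCCCXII = 812
CMXLIV = 944
812 + 944 = 1756

MDCCLVI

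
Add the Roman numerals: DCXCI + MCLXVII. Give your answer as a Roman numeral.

DCXCI = 691
MCLXVII = 1167
691 + 1167 = 1858

MDCCCLVIII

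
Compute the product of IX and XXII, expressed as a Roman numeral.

IX = 9
XXII = 22
9 × 22 = 198

CXCVIII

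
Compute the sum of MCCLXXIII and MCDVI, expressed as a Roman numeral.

MCCLXXIII = 1273
MCDVI = 1406
1273 + 1406 = 2679

MMDCLXXIX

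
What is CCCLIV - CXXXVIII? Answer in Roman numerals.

CCCLIV = 354
CXXXVIII = 138
354 - 138 = 216

CCXVI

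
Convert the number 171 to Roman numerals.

Convert 171 to Roman numerals:
  171 contains 1×100 (C)
  71 contains 1×50 (L)
  21 contains 2×10 (XX)
  1 contains 1×1 (I)

CLXXI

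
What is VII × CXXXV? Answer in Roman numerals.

VII = 7
CXXXV = 135
7 × 135 = 945

CMXLV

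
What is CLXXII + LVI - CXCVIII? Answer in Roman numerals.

CLXXII = 172, LVI = 56, CXCVIII = 198
172 + 56 = 228
228 - 198 = 30

XXX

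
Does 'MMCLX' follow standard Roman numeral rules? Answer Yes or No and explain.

'MMCLX': Check the rules: uses only the symbols I, V, X, L, C, D, M; no symbol is repeated more than three times in a row; V, L and D each appear at most once; no smaller symbol precedes a larger one (values never increase from left to right). Value: M (1000) + M (1000) + C (100) + L (50) + X (10) = 2160. So it is a valid standard Roman numeral.

Yes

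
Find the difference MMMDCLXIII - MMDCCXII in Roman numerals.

MMMDCLXIII = 3663
MMDCCXII = 2712
3663 - 2712 = 951

CMLI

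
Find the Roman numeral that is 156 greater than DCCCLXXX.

DCCCLXXX = 880
880 + 156 = 1036

MXXXVI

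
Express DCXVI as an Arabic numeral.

DCXVI: D=500, C=100, X=10, V=5, I=1
500 + 100 + 10 + 5 + 1 = 616

616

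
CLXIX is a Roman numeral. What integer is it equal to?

CLXIX: C=100, L=50, X=10, IX=9
100 + 50 + 10 + 9 = 169

169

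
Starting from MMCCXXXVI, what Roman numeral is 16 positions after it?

MMCCXXXVI = 2236
2236 + 16 = 2252

MMCCLII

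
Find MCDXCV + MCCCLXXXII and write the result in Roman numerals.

MCDXCV = 1495
MCCCLXXXII = 1382
1495 + 1382 = 2877

MMDCCCLXXVII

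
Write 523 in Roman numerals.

Convert 523 to Roman numerals:
  523 contains 1×500 (D)
  23 contains 2×10 (XX)
  3 contains 3×1 (III)

DXXIII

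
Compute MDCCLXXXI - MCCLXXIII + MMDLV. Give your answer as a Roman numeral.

MDCCLXXXI = 1781, MCCLXXIII = 1273, MMDLV = 2555
1781 - 1273 = 508
508 + 2555 = 3063

MMMLXIII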